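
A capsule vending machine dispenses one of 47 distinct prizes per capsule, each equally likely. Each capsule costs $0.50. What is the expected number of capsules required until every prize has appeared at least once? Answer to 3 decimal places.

208.584

Split into phases: going from k distinct to k+1 distinct takes on average 47/(47-k) capsules.
E[T] = 47/47 + 47/46 + 47/45 + ... + 47/2 + 47/1 = 47·H_{47}.
H_{47} = 4.4380, so E[T] = 208.5843.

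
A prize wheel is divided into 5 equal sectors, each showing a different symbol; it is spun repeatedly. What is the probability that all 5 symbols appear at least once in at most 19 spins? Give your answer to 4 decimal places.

By inclusion–exclusion over which symbols are missing,
P(all seen) = Σ_{j=0}^{5} (-1)^j C(5,j)((5-j)/5)^19
= 1.00000 - 0.07206 + 0.00061 - 0.00000 + 0.00000 - 0.00000
= 0.92855.

0.9286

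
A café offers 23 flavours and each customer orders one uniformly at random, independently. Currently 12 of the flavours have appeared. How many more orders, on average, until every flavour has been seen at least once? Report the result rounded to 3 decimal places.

With k distinct flavours already seen, the next new one takes an expected 23/(23-k) orders.
Sum over k = 12,...,22: E = 23/11 + 23/10 + 23/9 + ... + 23/2 + 23/1 = 69.4572.

69.457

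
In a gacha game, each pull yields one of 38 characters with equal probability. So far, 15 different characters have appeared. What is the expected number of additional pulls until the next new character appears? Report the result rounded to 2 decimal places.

Each pull yields a new character with probability (38-15)/38 = 23/38, so the wait is geometric with mean 38/23.
E = 38/23 = 1.652.

1.65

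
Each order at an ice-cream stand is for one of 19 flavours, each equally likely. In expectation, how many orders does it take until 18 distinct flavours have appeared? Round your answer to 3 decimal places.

Going from k to k+1 distinct takes a geometric number of orders with mean 19/(19-k).
Sum over k = 0,...,17: E = 19/19 + 19/18 + 19/17 + ... + 19/3 + 19/2 = 48.4071.

48.407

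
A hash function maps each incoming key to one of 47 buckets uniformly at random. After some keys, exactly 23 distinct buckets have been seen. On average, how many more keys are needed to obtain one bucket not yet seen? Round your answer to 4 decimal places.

The number of keys until the next new bucket is geometric with success probability 24/47, so its mean is 47/24.
E = 47/24 = 1.95833.

1.9583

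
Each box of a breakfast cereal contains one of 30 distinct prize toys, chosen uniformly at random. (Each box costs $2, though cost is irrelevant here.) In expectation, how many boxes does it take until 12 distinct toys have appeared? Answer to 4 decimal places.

14.9964

With k distinct toys already seen, the next new one arrives after an expected 30/(30-k) boxes.
Sum over k = 0,...,11: E = 30/30 + 30/29 + 30/28 + ... + 30/20 + 30/19 = 14.99637.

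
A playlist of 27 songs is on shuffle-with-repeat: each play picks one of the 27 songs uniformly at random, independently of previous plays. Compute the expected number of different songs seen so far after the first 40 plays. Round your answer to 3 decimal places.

21.033

For each song, P(seen in 40 plays) = 1 - (26/27)^40 = 0.7790.
By linearity of expectation, E[distinct seen] = 27·(1 - (26/27)^40) = 21.0331.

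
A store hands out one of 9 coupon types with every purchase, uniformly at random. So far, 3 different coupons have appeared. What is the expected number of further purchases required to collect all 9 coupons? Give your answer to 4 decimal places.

The wait to go from k to k+1 distinct coupons is geometric with mean 9/(9-k).
Sum over k = 3,...,8: E = 9/6 + 9/5 + 9/4 + 9/3 + 9/2 + 9/1 = 22.05000.

22.0500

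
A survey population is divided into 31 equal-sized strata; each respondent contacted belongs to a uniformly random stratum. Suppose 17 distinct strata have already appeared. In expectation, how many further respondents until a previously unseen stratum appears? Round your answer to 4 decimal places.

2.2143

The number of respondents until the next new stratum is geometric with success probability 14/31, so its mean is 31/14.
E = 31/14 = 2.21429.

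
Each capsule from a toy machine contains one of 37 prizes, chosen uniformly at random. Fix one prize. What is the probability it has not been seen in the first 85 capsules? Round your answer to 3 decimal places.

0.097

On each capsule the fixed prize fails to appear with probability 36/37.
P(still missing after 85) = (36/37)^85 = 0.0974.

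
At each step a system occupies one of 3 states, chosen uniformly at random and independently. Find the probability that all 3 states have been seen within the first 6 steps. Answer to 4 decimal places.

By inclusion–exclusion over which states are missing,
P(all seen) = Σ_{j=0}^{3} (-1)^j C(3,j)((3-j)/3)^6
= 1.00000 - 0.26337 + 0.00412 - 0.00000
= 0.74074.

0.7407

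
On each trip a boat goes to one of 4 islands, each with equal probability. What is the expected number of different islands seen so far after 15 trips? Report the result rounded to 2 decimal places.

3.95

For each island, P(seen in 15 trips) = 1 - (3/4)^15 = 0.987.
By linearity of expectation, E[distinct seen] = 4·(1 - (3/4)^15) = 3.947.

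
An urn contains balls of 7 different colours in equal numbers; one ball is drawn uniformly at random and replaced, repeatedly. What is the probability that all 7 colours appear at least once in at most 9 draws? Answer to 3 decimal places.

0.058

By inclusion–exclusion over which colours are missing,
P(all seen) = Σ_{j=0}^{7} (-1)^j C(7,j)((7-j)/7)^9
= 1.0000 - 1.7481 + 1.0164 - 0.2274 + 0.0171 - 0.0003 + 0.0000 - 0.0000
= 0.0577.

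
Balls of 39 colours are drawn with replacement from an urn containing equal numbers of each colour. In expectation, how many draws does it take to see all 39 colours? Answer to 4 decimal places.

165.8882

After k distinct colours have appeared, the next draw gives a new one with probability (39-k)/39, so the expected wait for the (k+1)-th is 39/(39-k).
E[T] = 39/39 + 39/38 + 39/37 + ... + 39/2 + 39/1 = 39·H_{39}.
H_{39} = 4.25354, so E[T] = 165.88818.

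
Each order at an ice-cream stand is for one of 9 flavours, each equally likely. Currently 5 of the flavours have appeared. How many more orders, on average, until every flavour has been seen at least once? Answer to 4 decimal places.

18.7500

From k distinct to k+1 distinct takes on average 9/(9-k) orders.
Sum over k = 5,...,8: E = 9/4 + 9/3 + 9/2 + 9/1 = 18.75000.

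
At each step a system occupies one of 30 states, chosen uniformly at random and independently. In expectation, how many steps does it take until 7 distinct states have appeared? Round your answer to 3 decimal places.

With k distinct states already seen, the next new one arrives after an expected 30/(30-k) steps.
Sum over k = 0,...,6: E = 30/30 + 30/29 + 30/28 + ... + 30/25 + 30/24 = 7.8209.

7.821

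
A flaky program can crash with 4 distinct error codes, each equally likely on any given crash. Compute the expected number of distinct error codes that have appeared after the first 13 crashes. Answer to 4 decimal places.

For each error code, P(seen in 13 crashes) = 1 - (3/4)^13 = 0.97624.
By linearity of expectation, E[distinct seen] = 4·(1 - (3/4)^13) = 3.90497.

3.9050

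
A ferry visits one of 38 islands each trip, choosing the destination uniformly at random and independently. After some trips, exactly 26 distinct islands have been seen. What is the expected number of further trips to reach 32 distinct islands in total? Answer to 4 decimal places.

24.8220

From k distinct to k+1 distinct takes on average 38/(38-k) trips.
Sum over k = 26,...,31: E = 38/12 + 38/11 + 38/10 + 38/9 + 38/8 + 38/7 = 24.82201.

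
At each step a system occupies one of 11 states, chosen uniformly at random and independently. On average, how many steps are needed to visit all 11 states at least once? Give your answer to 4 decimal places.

33.2187

The wait to go from k to k+1 distinct states is geometric with mean 11/(11-k).
E[T] = 11/11 + 11/10 + 11/9 + ... + 11/2 + 11/1 = 11·H_{11}.
H_{11} = 3.01988, so E[T] = 33.21865.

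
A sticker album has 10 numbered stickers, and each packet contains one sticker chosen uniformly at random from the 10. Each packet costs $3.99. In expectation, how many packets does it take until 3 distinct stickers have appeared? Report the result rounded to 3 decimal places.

With k distinct stickers already seen, the next new one arrives after an expected 10/(10-k) packets.
Sum over k = 0,...,2: E = 10/10 + 10/9 + 10/8 = 3.3611.

3.361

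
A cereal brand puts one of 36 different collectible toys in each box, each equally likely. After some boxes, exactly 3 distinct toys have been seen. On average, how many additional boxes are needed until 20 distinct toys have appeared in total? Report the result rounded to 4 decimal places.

From k distinct to k+1 distinct takes on average 36/(36-k) boxes.
Sum over k = 3,...,19: E = 36/33 + 36/32 + 36/31 + ... + 36/18 + 36/17 = 25.49049.

25.4905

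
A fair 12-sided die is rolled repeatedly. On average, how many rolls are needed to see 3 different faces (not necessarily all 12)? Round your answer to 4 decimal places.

With k distinct faces already seen, the next new one arrives after an expected 12/(12-k) rolls.
Sum over k = 0,...,2: E = 12/12 + 12/11 + 12/10 = 3.29091.

3.2909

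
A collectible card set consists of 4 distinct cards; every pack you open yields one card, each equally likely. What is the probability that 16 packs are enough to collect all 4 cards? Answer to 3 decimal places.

By inclusion–exclusion over which cards are missing,
P(all seen) = Σ_{j=0}^{4} (-1)^j C(4,j)((4-j)/4)^16
= 1.0000 - 0.0401 + 0.0001 - 0.0000 + 0.0000
= 0.9600.

0.960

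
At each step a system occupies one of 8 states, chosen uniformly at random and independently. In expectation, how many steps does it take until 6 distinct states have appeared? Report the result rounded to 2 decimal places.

With k distinct states already seen, the next new one arrives after an expected 8/(8-k) steps.
Sum over k = 0,...,5: E = 8/8 + 8/7 + 8/6 + 8/5 + 8/4 + 8/3 = 9.743.

9.74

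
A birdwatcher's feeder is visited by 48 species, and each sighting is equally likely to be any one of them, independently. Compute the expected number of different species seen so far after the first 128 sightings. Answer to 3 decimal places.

44.757

For each species, P(seen in 128 sightings) = 1 - (47/48)^128 = 0.9324.
By linearity of expectation, E[distinct seen] = 48·(1 - (47/48)^128) = 44.7574.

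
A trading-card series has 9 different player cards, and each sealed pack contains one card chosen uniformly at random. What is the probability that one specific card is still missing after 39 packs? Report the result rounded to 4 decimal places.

On each pack the fixed card fails to appear with probability 8/9.
P(still missing after 39) = (8/9)^39 = 0.01012.

0.0101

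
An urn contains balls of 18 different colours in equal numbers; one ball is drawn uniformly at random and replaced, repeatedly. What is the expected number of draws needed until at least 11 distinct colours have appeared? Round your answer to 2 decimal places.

16.24

Going from k to k+1 distinct takes a geometric number of draws with mean 18/(18-k).
Sum over k = 0,...,10: E = 18/18 + 18/17 + 18/16 + ... + 18/9 + 18/8 = 16.241.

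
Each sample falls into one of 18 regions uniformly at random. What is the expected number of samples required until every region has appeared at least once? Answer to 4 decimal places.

After k distinct regions have appeared, the next sample gives a new one with probability (18-k)/18, so the expected wait for the (k+1)-th is 18/(18-k).
E[T] = 18/18 + 18/17 + 18/16 + ... + 18/2 + 18/1 = 18·H_{18}.
H_{18} = 3.49511, so E[T] = 62.91195.

62.9119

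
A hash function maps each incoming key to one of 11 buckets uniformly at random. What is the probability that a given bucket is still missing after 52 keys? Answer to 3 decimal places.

Each key misses the fixed bucket with probability (11-1)/11 = 10/11, independently.
P(still missing after 52) = (10/11)^52 = 0.0070.

0.007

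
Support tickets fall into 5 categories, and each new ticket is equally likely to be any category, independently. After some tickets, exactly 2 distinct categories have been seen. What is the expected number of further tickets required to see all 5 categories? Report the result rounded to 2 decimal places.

The wait to go from k to k+1 distinct categories is geometric with mean 5/(5-k).
Sum over k = 2,...,4: E = 5/3 + 5/2 + 5/1 = 9.167.

9.17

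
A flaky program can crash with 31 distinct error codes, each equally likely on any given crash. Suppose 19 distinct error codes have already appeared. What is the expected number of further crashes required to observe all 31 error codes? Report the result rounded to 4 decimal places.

96.1995

The wait to go from k to k+1 distinct error codes is geometric with mean 31/(31-k).
Sum over k = 19,...,30: E = 31/12 + 31/11 + 31/10 + ... + 31/2 + 31/1 = 96.19953.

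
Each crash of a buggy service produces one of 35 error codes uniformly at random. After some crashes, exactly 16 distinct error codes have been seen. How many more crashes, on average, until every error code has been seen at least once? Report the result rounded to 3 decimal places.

124.171

With k distinct error codes already seen, the next new one takes an expected 35/(35-k) crashes.
Sum over k = 16,...,34: E = 35/19 + 35/18 + 35/17 + ... + 35/2 + 35/1 = 124.1709.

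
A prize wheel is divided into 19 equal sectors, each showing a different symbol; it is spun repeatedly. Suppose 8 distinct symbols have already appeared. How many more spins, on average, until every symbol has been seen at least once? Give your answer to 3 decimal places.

57.378

From k distinct to k+1 distinct takes on average 19/(19-k) spins.
Sum over k = 8,...,18: E = 19/11 + 19/10 + 19/9 + ... + 19/2 + 19/1 = 57.3777.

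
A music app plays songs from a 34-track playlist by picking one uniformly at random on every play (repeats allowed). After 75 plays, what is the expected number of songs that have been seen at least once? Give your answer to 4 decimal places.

For each song, P(seen in 75 plays) = 1 - (33/34)^75 = 0.89343.
By linearity of expectation, E[distinct seen] = 34·(1 - (33/34)^75) = 30.37669.

30.3767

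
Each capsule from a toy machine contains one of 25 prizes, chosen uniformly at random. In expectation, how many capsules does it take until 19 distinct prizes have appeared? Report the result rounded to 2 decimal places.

34.15

With k distinct prizes already seen, the next new one arrives after an expected 25/(25-k) capsules.
Sum over k = 0,...,18: E = 25/25 + 25/24 + 25/23 + ... + 25/8 + 25/7 = 34.149.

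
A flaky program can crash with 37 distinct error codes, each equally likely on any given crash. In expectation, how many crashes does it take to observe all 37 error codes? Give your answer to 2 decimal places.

155.46

The wait to go from k to k+1 distinct error codes is geometric with mean 37/(37-k).
E[T] = 37/37 + 37/36 + 37/35 + ... + 37/2 + 37/1 = 37·H_{37}.
H_{37} = 4.202, so E[T] = 155.459.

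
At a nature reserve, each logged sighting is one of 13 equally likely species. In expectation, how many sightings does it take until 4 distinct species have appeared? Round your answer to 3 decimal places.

Going from k to k+1 distinct takes a geometric number of sightings with mean 13/(13-k).
Sum over k = 0,...,3: E = 13/13 + 13/12 + 13/11 + 13/10 = 4.5652.

4.565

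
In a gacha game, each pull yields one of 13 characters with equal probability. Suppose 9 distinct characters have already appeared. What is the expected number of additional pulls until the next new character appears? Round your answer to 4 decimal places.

The number of pulls until the next new character is geometric with success probability 4/13, so its mean is 13/4.
E = 13/4 = 3.25000.

3.2500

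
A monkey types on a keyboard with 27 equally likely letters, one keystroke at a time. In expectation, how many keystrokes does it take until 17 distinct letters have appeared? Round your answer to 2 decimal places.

25.99

Going from k to k+1 distinct takes a geometric number of keystrokes with mean 27/(27-k).
Sum over k = 0,...,16: E = 27/27 + 27/26 + 27/25 + ... + 27/12 + 27/11 = 25.987.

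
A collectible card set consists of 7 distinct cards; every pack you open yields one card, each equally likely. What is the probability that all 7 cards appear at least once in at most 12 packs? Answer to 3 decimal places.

Let A_i be the event that card i is missing after 12 packs. By inclusion–exclusion on the A_i,
P(all seen) = Σ_{j=0}^{7} (-1)^j C(7,j)((7-j)/7)^12
= 1.0000 - 1.1009 + 0.3704 - 0.0424 + 0.0013 - 0.0000 + 0.0000 - 0.0000
= 0.2285.

0.228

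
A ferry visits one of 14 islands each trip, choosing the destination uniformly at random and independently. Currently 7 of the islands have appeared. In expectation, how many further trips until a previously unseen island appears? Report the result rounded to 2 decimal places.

2.00

Each trip yields a new island with probability (14-7)/14 = 7/14, so the wait is geometric with mean 14/7.
E = 14/7 = 2.000.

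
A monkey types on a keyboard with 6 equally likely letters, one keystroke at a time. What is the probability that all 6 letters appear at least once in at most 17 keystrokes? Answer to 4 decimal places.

Let A_i be the event that letter i is missing after 17 keystrokes. By inclusion–exclusion on the A_i,
P(all seen) = Σ_{j=0}^{6} (-1)^j C(6,j)((6-j)/6)^17
= 1.00000 - 0.27044 + 0.01522 - 0.00015 + 0.00000 - 0.00000 + 0.00000
= 0.74463.

0.7446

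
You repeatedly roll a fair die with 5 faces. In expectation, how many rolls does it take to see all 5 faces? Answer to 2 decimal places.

Split into phases: going from k distinct to k+1 distinct takes on average 5/(5-k) rolls.
E[T] = 5/5 + 5/4 + 5/3 + 5/2 + 5/1 = 5·H_{5}.
H_{5} = 2.283, so E[T] = 11.417.

11.42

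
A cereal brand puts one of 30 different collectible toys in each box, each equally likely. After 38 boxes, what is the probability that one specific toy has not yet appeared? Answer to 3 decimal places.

On each box the fixed toy fails to appear with probability 29/30.
P(still missing after 38) = (29/30)^38 = 0.2758.

0.276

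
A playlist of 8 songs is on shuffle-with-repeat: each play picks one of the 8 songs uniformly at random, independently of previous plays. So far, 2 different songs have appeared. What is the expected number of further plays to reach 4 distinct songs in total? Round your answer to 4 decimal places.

2.9333

With k distinct songs already seen, the next new one takes an expected 8/(8-k) plays.
Sum over k = 2,...,3: E = 8/6 + 8/5 = 2.93333.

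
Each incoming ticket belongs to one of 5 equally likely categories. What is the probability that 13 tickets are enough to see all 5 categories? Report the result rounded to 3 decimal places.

0.738

By inclusion–exclusion over which categories are missing,
P(all seen) = Σ_{j=0}^{5} (-1)^j C(5,j)((5-j)/5)^13
= 1.0000 - 0.2749 + 0.0131 - 0.0001 + 0.0000 - 0.0000
= 0.7381.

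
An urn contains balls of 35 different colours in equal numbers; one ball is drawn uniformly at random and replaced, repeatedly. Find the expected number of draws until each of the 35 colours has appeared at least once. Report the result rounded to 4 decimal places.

The wait to go from k to k+1 distinct colours is geometric with mean 35/(35-k).
E[T] = 35/35 + 35/34 + 35/33 + ... + 35/2 + 35/1 = 35·H_{35}.
H_{35} = 4.14678, so E[T] = 145.13735.

145.1373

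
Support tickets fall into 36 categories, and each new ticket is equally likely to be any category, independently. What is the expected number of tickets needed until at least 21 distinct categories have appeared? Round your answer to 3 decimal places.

With k distinct categories already seen, the next new one arrives after an expected 36/(36-k) tickets.
Sum over k = 0,...,20: E = 36/36 + 36/35 + 36/34 + ... + 36/17 + 36/16 = 30.8279.

30.828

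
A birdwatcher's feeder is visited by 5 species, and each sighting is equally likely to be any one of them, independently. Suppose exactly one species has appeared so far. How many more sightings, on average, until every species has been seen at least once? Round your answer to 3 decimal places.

10.417

With k distinct species already seen, the next new one takes an expected 5/(5-k) sightings.
Sum over k = 1,...,4: E = 5/4 + 5/3 + 5/2 + 5/1 = 10.4167.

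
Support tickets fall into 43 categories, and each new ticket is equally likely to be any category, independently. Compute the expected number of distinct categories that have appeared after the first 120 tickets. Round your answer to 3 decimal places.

For each category, P(seen in 120 tickets) = 1 - (42/43)^120 = 0.9406.
By linearity of expectation, E[distinct seen] = 43·(1 - (42/43)^120) = 40.4463.

40.446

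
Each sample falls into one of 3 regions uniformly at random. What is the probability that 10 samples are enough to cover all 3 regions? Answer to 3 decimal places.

By inclusion–exclusion over which regions are missing,
P(all seen) = Σ_{j=0}^{3} (-1)^j C(3,j)((3-j)/3)^10
= 1.0000 - 0.0520 + 0.0001 - 0.0000
= 0.9480.

0.948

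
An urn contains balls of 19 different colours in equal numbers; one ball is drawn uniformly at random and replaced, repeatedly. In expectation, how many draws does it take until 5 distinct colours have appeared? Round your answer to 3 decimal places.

With k distinct colours already seen, the next new one arrives after an expected 19/(19-k) draws.
Sum over k = 0,...,4: E = 19/19 + 19/18 + 19/17 + 19/16 + 19/15 = 5.6274.

5.627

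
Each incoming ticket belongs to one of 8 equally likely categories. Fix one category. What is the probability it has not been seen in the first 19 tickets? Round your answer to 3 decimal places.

Each ticket misses the fixed category with probability (8-1)/8 = 7/8, independently.
P(still missing after 19) = (7/8)^19 = 0.0791.

0.079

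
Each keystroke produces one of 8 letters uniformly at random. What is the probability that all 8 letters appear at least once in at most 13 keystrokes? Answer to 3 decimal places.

By inclusion–exclusion over which letters are missing,
P(all seen) = Σ_{j=0}^{8} (-1)^j C(8,j)((8-j)/8)^13
= 1.0000 - 1.4099 + 0.6652 - 0.1243 + 0.0085 - 0.0002 + 0.0000 - 0.0000 + 0.0000
= 0.1393.

0.139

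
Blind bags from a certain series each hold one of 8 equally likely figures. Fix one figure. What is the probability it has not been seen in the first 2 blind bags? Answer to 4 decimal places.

0.7656

Each blind bag misses the fixed figure with probability (8-1)/8 = 7/8, independently.
P(still missing after 2) = (7/8)^2 = 0.76563.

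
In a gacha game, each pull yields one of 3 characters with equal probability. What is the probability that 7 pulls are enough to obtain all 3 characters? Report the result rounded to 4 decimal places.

0.8258

By inclusion–exclusion over which characters are missing,
P(all seen) = Σ_{j=0}^{3} (-1)^j C(3,j)((3-j)/3)^7
= 1.00000 - 0.17558 + 0.00137 - 0.00000
= 0.82579.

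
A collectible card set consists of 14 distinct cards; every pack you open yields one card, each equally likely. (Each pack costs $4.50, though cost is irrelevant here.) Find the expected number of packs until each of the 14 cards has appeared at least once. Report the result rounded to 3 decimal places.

45.522

The wait to go from k to k+1 distinct cards is geometric with mean 14/(14-k).
E[T] = 14/14 + 14/13 + 14/12 + ... + 14/2 + 14/1 = 14·H_{14}.
H_{14} = 3.2516, so E[T] = 45.5219.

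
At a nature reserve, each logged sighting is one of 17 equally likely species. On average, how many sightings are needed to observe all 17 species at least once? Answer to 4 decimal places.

58.4724

The wait to go from k to k+1 distinct species is geometric with mean 17/(17-k).
E[T] = 17/17 + 17/16 + 17/15 + ... + 17/2 + 17/1 = 17·H_{17}.
H_{17} = 3.43955, so E[T] = 58.47239.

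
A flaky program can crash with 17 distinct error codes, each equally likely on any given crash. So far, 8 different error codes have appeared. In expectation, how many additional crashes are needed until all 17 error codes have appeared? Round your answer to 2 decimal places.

48.09

From k distinct to k+1 distinct takes on average 17/(17-k) crashes.
Sum over k = 8,...,16: E = 17/9 + 17/8 + 17/7 + ... + 17/2 + 17/1 = 48.092.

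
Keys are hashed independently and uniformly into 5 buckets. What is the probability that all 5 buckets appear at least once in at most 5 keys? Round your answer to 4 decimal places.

By inclusion–exclusion over which buckets are missing,
P(all seen) = Σ_{j=0}^{5} (-1)^j C(5,j)((5-j)/5)^5
= 1.00000 - 1.63840 + 0.77760 - 0.10240 + 0.00160 - 0.00000
= 0.03840.

0.0384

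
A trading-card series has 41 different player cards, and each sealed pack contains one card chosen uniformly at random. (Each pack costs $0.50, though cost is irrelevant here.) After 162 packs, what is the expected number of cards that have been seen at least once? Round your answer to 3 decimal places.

40.249

For each card, P(seen in 162 packs) = 1 - (40/41)^162 = 0.9817.
By linearity of expectation, E[distinct seen] = 41·(1 - (40/41)^162) = 40.2492.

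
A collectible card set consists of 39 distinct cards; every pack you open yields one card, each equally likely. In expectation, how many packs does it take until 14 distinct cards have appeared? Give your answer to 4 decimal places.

With k distinct cards already seen, the next new one arrives after an expected 39/(39-k) packs.
Sum over k = 0,...,13: E = 39/39 + 39/38 + 39/37 + ... + 39/27 + 39/26 = 17.06581.

17.0658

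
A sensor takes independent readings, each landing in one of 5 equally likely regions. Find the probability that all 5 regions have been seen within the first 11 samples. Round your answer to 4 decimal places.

0.6064

Let A_i be the event that region i is missing after 11 samples. By inclusion–exclusion on the A_i,
P(all seen) = Σ_{j=0}^{5} (-1)^j C(5,j)((5-j)/5)^11
= 1.00000 - 0.42950 + 0.03628 - 0.00042 + 0.00000 - 0.00000
= 0.60636.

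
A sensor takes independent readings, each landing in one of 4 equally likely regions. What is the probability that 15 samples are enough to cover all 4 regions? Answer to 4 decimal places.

Let A_i be the event that region i is missing after 15 samples. By inclusion–exclusion on the A_i,
P(all seen) = Σ_{j=0}^{4} (-1)^j C(4,j)((4-j)/4)^15
= 1.00000 - 0.05345 + 0.00018 - 0.00000 + 0.00000
= 0.94673.

0.9467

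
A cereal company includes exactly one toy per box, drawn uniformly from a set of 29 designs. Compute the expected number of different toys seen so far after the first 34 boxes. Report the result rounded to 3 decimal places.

For each toy, P(seen in 34 boxes) = 1 - (28/29)^34 = 0.6967.
By linearity of expectation, E[distinct seen] = 29·(1 - (28/29)^34) = 20.2049.

20.205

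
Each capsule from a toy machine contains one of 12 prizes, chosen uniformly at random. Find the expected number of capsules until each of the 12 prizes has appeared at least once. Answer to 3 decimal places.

After k distinct prizes have appeared, the next capsule gives a new one with probability (12-k)/12, so the expected wait for the (k+1)-th is 12/(12-k).
E[T] = 12/12 + 12/11 + 12/10 + ... + 12/2 + 12/1 = 12·H_{12}.
H_{12} = 3.1032, so E[T] = 37.2385.

37.239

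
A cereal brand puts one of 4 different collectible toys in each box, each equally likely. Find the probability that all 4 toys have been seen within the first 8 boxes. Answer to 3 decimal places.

0.623

By inclusion–exclusion over which toys are missing,
P(all seen) = Σ_{j=0}^{4} (-1)^j C(4,j)((4-j)/4)^8
= 1.0000 - 0.4005 + 0.0234 - 0.0001 + 0.0000
= 0.6229.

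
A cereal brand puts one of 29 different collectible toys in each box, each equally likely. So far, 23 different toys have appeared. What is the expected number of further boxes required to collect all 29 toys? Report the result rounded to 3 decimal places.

71.050

The wait to go from k to k+1 distinct toys is geometric with mean 29/(29-k).
Sum over k = 23,...,28: E = 29/6 + 29/5 + 29/4 + 29/3 + 29/2 + 29/1 = 71.0500.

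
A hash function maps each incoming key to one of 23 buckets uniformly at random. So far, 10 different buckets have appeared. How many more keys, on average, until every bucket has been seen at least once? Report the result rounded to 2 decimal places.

The wait to go from k to k+1 distinct buckets is geometric with mean 23/(23-k).
Sum over k = 10,...,22: E = 23/13 + 23/12 + 23/11 + ... + 23/2 + 23/1 = 73.143.

73.14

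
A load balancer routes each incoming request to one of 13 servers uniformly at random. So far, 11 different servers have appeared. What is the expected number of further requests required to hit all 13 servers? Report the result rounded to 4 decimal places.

From k distinct to k+1 distinct takes on average 13/(13-k) requests.
Sum over k = 11,...,12: E = 13/2 + 13/1 = 19.50000.

19.5000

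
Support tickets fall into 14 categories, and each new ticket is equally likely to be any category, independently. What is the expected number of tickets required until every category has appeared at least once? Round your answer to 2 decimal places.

45.52

Split into phases: going from k distinct to k+1 distinct takes on average 14/(14-k) tickets.
E[T] = 14/14 + 14/13 + 14/12 + ... + 14/2 + 14/1 = 14·H_{14}.
H_{14} = 3.252, so E[T] = 45.522.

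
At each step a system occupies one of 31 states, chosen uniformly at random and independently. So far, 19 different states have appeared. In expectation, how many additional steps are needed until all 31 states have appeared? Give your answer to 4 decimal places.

The wait to go from k to k+1 distinct states is geometric with mean 31/(31-k).
Sum over k = 19,...,30: E = 31/12 + 31/11 + 31/10 + ... + 31/2 + 31/1 = 96.19953.

96.1995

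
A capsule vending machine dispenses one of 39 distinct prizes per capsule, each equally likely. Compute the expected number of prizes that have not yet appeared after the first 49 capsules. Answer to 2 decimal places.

For each prize, P(unseen after 49) = (38/39)^49 = 0.280.
By linearity of expectation, E[unseen] = 39·(38/39)^49 = 10.922.

10.92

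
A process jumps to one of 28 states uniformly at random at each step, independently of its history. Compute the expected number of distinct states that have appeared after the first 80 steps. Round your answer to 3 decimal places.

26.474

For each state, P(seen in 80 steps) = 1 - (27/28)^80 = 0.9455.
By linearity of expectation, E[distinct seen] = 28·(1 - (27/28)^80) = 26.4738.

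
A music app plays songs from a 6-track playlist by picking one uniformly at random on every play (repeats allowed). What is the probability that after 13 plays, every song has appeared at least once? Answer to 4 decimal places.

By inclusion–exclusion over which songs are missing,
P(all seen) = Σ_{j=0}^{6} (-1)^j C(6,j)((6-j)/6)^13
= 1.00000 - 0.56078 + 0.07707 - 0.00244 + 0.00001 - 0.00000 + 0.00000
= 0.51386.

0.5139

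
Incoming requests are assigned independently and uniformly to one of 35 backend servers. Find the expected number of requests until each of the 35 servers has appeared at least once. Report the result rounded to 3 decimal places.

Split into phases: going from k distinct to k+1 distinct takes on average 35/(35-k) requests.
E[T] = 35/35 + 35/34 + 35/33 + ... + 35/2 + 35/1 = 35·H_{35}.
H_{35} = 4.1468, so E[T] = 145.1373.

145.137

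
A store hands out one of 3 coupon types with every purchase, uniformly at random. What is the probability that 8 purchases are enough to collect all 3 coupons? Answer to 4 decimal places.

Let A_i be the event that coupon i is missing after 8 purchases. By inclusion–exclusion on the A_i,
P(all seen) = Σ_{j=0}^{3} (-1)^j C(3,j)((3-j)/3)^8
= 1.00000 - 0.11706 + 0.00046 - 0.00000
= 0.88340.

0.8834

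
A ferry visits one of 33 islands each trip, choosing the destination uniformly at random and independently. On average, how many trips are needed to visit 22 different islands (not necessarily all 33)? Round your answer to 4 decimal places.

35.2744

Going from k to k+1 distinct takes a geometric number of trips with mean 33/(33-k).
Sum over k = 0,...,21: E = 33/33 + 33/32 + 33/31 + ... + 33/13 + 33/12 = 35.27439.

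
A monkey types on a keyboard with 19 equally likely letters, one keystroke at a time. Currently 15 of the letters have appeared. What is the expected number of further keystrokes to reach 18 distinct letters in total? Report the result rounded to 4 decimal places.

20.5833

From k distinct to k+1 distinct takes on average 19/(19-k) keystrokes.
Sum over k = 15,...,17: E = 19/4 + 19/3 + 19/2 = 20.58333.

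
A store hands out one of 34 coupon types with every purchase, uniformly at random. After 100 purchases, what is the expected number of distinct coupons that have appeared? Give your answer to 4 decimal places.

32.2822

For each coupon, P(seen in 100 purchases) = 1 - (33/34)^100 = 0.94948.
By linearity of expectation, E[distinct seen] = 34·(1 - (33/34)^100) = 32.28217.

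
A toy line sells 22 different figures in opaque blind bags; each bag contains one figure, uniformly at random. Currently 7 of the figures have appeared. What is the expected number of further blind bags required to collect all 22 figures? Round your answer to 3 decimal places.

From k distinct to k+1 distinct takes on average 22/(22-k) blind bags.
Sum over k = 7,...,21: E = 22/15 + 22/14 + 22/13 + ... + 22/2 + 22/1 = 73.0010.

73.001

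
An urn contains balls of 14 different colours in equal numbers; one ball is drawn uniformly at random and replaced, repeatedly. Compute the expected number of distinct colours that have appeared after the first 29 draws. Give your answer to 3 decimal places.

For each colour, P(seen in 29 draws) = 1 - (13/14)^29 = 0.8834.
By linearity of expectation, E[distinct seen] = 14·(1 - (13/14)^29) = 12.3678.

12.368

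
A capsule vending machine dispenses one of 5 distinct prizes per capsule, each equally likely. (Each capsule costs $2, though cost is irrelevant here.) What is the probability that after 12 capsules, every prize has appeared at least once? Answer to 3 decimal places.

0.678

Let A_i be the event that prize i is missing after 12 capsules. By inclusion–exclusion on the A_i,
P(all seen) = Σ_{j=0}^{5} (-1)^j C(5,j)((5-j)/5)^12
= 1.0000 - 0.3436 + 0.0218 - 0.0002 + 0.0000 - 0.0000
= 0.6780.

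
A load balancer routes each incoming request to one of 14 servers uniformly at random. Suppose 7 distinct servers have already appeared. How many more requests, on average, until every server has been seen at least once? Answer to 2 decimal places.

36.30

The wait to go from k to k+1 distinct servers is geometric with mean 14/(14-k).
Sum over k = 7,...,13: E = 14/7 + 14/6 + 14/5 + ... + 14/2 + 14/1 = 36.300.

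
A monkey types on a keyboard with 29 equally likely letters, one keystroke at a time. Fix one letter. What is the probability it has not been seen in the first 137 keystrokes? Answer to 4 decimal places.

On each keystroke the fixed letter fails to appear with probability 28/29.
P(still missing after 137) = (28/29)^137 = 0.00817.

0.0082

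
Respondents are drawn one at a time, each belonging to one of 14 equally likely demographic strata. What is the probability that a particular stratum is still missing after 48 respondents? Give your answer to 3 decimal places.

Each respondent misses the fixed stratum with probability (14-1)/14 = 13/14, independently.
P(still missing after 48) = (13/14)^48 = 0.0285.

0.029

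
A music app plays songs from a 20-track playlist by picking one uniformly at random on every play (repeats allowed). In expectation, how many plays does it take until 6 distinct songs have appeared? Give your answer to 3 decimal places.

6.924

Going from k to k+1 distinct takes a geometric number of plays with mean 20/(20-k).
Sum over k = 0,...,5: E = 20/20 + 20/19 + 20/18 + 20/17 + 20/16 + 20/15 = 6.9235.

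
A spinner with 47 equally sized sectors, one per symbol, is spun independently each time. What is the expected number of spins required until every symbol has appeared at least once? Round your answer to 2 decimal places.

The wait to go from k to k+1 distinct symbols is geometric with mean 47/(47-k).
E[T] = 47/47 + 47/46 + 47/45 + ... + 47/2 + 47/1 = 47·H_{47}.
H_{47} = 4.438, so E[T] = 208.584.

208.58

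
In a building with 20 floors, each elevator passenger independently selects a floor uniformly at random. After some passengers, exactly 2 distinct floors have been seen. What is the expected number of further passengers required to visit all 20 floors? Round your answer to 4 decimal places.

From k distinct to k+1 distinct takes on average 20/(20-k) passengers.
Sum over k = 2,...,19: E = 20/18 + 20/17 + 20/16 + ... + 20/2 + 20/1 = 69.90216.

69.9022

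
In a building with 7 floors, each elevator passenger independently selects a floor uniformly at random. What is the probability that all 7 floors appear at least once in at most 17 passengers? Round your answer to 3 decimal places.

Let A_i be the event that floor i is missing after 17 passengers. By inclusion–exclusion on the A_i,
P(all seen) = Σ_{j=0}^{7} (-1)^j C(7,j)((7-j)/7)^17
= 1.0000 - 0.5093 + 0.0689 - 0.0026 + 0.0000 - 0.0000 + 0.0000 - 0.0000
= 0.5570.

0.557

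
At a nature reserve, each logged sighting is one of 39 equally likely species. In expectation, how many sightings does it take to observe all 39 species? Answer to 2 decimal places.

165.89

The wait to go from k to k+1 distinct species is geometric with mean 39/(39-k).
E[T] = 39/39 + 39/38 + 39/37 + ... + 39/2 + 39/1 = 39·H_{39}.
H_{39} = 4.254, so E[T] = 165.888.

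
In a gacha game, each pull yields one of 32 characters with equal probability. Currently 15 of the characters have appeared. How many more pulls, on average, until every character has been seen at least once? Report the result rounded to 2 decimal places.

110.07

From k distinct to k+1 distinct takes on average 32/(32-k) pulls.
Sum over k = 15,...,31: E = 32/17 + 32/16 + 32/15 + ... + 32/2 + 32/1 = 110.066.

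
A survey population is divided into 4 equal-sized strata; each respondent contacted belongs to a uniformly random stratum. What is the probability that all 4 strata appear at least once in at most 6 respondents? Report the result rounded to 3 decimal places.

0.381

By inclusion–exclusion over which strata are missing,
P(all seen) = Σ_{j=0}^{4} (-1)^j C(4,j)((4-j)/4)^6
= 1.0000 - 0.7119 + 0.0938 - 0.0010 + 0.0000
= 0.3809.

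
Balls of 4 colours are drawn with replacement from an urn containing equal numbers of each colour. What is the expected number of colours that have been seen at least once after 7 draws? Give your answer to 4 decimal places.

For each colour, P(seen in 7 draws) = 1 - (3/4)^7 = 0.86652.
By linearity of expectation, E[distinct seen] = 4·(1 - (3/4)^7) = 3.46606.

3.4661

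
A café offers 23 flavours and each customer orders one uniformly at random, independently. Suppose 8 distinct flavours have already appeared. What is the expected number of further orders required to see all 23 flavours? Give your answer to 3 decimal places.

From k distinct to k+1 distinct takes on average 23/(23-k) orders.
Sum over k = 8,...,22: E = 23/15 + 23/14 + 23/13 + ... + 23/2 + 23/1 = 76.3193.

76.319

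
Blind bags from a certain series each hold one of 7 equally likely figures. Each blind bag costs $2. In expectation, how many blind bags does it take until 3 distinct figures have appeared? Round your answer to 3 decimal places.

3.567

With k distinct figures already seen, the next new one arrives after an expected 7/(7-k) blind bags.
Sum over k = 0,...,2: E = 7/7 + 7/6 + 7/5 = 3.5667.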